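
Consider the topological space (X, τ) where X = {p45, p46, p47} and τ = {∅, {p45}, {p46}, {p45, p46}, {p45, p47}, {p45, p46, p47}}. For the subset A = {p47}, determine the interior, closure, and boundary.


int(A) = ∅, cl(A) = {p47}, ∂A = {p47}.

Closed sets in (X, τ) are complements of opens:
  closed(X, τ) = {∅, {p46}, {p47}, {p45, p47}, {p46, p47}, {p45, p46, p47}}.
int(A) = ⋃ {U ∈ τ : U ⊆ A}. Opens contained in A: ∅.
Taking the union of these: int(A) = ∅.
cl(A) = ⋂ {C closed : A ⊆ C}. Closed sets containing A: {p47}, {p45, p47}, {p46, p47}, {p45, p46, p47}.
Intersecting these: cl(A) = {p47}.
∂A = cl(A) ∖ int(A) = {p47} ∖ ∅ = {p47}.


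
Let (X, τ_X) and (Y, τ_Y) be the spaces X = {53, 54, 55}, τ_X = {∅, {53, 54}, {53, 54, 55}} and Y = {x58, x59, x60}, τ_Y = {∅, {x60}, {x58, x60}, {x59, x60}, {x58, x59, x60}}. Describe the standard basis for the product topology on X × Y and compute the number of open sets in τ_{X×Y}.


Basis B = {∅ × ∅, {53, 54} × {x60}, {53, 54, 55} × {x60}, {53, 54} × {x58, x60}, {53, 54} × {x59, x60}, {53, 54} × {x58, x59, x60}, {53, 54, 55} × {x58, x60}, {53, 54, 55} × {x59, x60}, {53, 54, 55} × {x58, x59, x60}}; |τ_{X×Y}| = 14.

Enumerate products U × V with U ∈ τ_X, V ∈ τ_Y (deduplicated):
  ∅ × ∅ = {} (∅)
  {53, 54} × {x60} = {(53,x60), (54,x60)}
  {53, 54, 55} × {x60} = {(53,x60), (54,x60), (55,x60)}
  {53, 54} × {x58, x60} = {(53,x58), (53,x60), (54,x58), (54,x60)}
  {53, 54} × {x59, x60} = {(53,x59), (53,x60), (54,x59), (54,x60)}
  {53, 54} × {x58, x59, x60} = {(53,x58), (53,x59), (53,x60), (54,x58), (54,x59), (54,x60)}
  {53, 54, 55} × {x58, x60} = {(53,x58), (53,x60), (54,x58), (54,x60), (55,x58), (55,x60)}
  {53, 54, 55} × {x59, x60} = {(53,x59), (53,x60), (54,x59), (54,x60), (55,x59), (55,x60)}
  {53, 54, 55} × {x58, x59, x60} = {(53,x58), (53,x59), (53,x60), (54,x58), (54,x59), (54,x60), (55,x58), (55,x59), (55,x60)}
These 9 distinct sets form the basis B.
Close under arbitrary unions to get τ_{X×Y}; counting gives |τ_{X×Y}| = 14.


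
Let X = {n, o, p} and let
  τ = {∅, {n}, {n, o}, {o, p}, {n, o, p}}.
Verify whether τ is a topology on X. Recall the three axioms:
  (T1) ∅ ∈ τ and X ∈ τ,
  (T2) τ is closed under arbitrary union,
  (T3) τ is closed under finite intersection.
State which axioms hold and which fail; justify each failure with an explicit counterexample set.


τ is NOT a topology on X.

Axiom (T1): ∅ ∈ τ? Yes; X ∈ τ? Yes.
Axiom (T2/T3): check pairwise unions and intersections of members of τ.
Counterexample for (T3): {n, o} ∩ {o, p} = {o} ∉ τ. Therefore τ is NOT a topology.


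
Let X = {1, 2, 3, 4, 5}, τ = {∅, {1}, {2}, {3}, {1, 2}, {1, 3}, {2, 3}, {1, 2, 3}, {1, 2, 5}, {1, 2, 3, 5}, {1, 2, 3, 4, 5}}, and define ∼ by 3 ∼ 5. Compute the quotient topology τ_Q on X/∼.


X/∼ = {[1], [2], [3=5], [4]}; |τ_Q| = 6.

Equivalence classes: [1], [2], [3=5], [4].
Quotient map π: X → X/∼ sends 1 ↦ [1], 2 ↦ [2], 3 ↦ [3=5], 4 ↦ [4], 5 ↦ [3=5].
For each subset V ⊆ X/∼, compute π^{-1}(V) ⊆ X and check whether π^{-1}(V) ∈ τ. V is open in τ_Q iff π^{-1}(V) ∈ τ.
  V = {}: π^{-1}(V) = ∅ ∈ τ ✓.
  V = {[1]}: π^{-1}(V) = {1} ∈ τ ✓.
  V = {[2]}: π^{-1}(V) = {2} ∈ τ ✓.
  V = {[1], [2]}: π^{-1}(V) = {1, 2} ∈ τ ✓.
  V = {[3=5]}: π^{-1}(V) = {3, 5} ∉ τ ✗.
  V = {[1], [3=5]}: π^{-1}(V) = {1, 3, 5} ∉ τ ✗.
  V = {[2], [3=5]}: π^{-1}(V) = {2, 3, 5} ∉ τ ✗.
  V = {[1], [2], [3=5]}: π^{-1}(V) = {1, 2, 3, 5} ∈ τ ✓.
  V = {[4]}: π^{-1}(V) = {4} ∉ τ ✗.
  V = {[1], [4]}: π^{-1}(V) = {1, 4} ∉ τ ✗.
  V = {[2], [4]}: π^{-1}(V) = {2, 4} ∉ τ ✗.
  V = {[1], [2], [4]}: π^{-1}(V) = {1, 2, 4} ∉ τ ✗.
  V = {[3=5], [4]}: π^{-1}(V) = {3, 4, 5} ∉ τ ✗.
  V = {[1], [3=5], [4]}: π^{-1}(V) = {1, 3, 4, 5} ∉ τ ✗.
  V = {[2], [3=5], [4]}: π^{-1}(V) = {2, 3, 4, 5} ∉ τ ✗.
  V = {[1], [2], [3=5], [4]}: π^{-1}(V) = {1, 2, 3, 4, 5} ∈ τ ✓.
Open sets in the quotient: τ_Q = {{}, {[1]}, {[2]}, {[1], [2]}, {[1], [2], [3=5]}, {[1], [2], [3=5], [4]}} (6 elements).


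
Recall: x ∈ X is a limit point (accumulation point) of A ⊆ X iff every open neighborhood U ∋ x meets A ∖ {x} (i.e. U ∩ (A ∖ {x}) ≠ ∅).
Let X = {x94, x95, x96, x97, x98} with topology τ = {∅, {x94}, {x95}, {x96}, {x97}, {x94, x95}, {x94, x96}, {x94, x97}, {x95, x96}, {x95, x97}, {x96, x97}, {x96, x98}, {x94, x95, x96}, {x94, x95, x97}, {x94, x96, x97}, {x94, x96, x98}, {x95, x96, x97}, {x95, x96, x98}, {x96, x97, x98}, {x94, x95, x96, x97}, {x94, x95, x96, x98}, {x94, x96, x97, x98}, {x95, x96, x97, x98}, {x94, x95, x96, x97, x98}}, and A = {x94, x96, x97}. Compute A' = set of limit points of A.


A' = {x98}

For each x ∈ X, list the open sets U ∈ τ with x ∈ U, then check whether U ∩ (A ∖ {x}) ≠ ∅ for every such U.
  x = x94: open {x94} ∋ x has {x94} ∩ (A ∖ {x94}) = ∅, so x is NOT a limit point.
  x = x95: open {x95} ∋ x has {x95} ∩ (A ∖ {x95}) = ∅, so x is NOT a limit point.
  x = x96: open {x96} ∋ x has {x96} ∩ (A ∖ {x96}) = ∅, so x is NOT a limit point.
  x = x97: open {x97} ∋ x has {x97} ∩ (A ∖ {x97}) = ∅, so x is NOT a limit point.
  x = x98: opens ∋ x are {x96, x98}, {x94, x96, x98}, {x95, x96, x98}, {x96, x97, x98}, {x94, x95, x96, x98}, {x94, x96, x97, x98}, {x95, x96, x97, x98}, {x94, x95, x96, x97, x98}; each meets A ∖ {x98}, so x IS a limit point.
Collecting: A' = {x98}.


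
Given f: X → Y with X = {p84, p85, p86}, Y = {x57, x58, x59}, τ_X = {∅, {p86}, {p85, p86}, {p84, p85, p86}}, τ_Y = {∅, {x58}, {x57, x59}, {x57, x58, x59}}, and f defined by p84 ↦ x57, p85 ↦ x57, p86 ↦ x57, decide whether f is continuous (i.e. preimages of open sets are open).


f IS continuous.

Compute f^{-1}(U) for each U ∈ τ_Y:
  U = ∅: f^{-1}(U) = ∅ ∈ τ_X ✓.
  U = {x58}: f^{-1}(U) = ∅ ∈ τ_X ✓.
  U = {x57, x59}: f^{-1}(U) = {p84, p85, p86} ∈ τ_X ✓.
  U = {x57, x58, x59}: f^{-1}(U) = {p84, p85, p86} ∈ τ_X ✓.
Every preimage lies in τ_X, so f IS continuous.


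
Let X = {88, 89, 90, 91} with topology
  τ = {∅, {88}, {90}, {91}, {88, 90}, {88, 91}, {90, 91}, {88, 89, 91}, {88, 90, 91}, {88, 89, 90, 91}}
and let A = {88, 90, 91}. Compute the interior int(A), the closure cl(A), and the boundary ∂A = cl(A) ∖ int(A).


int(A) = {88, 90, 91}, cl(A) = {88, 89, 90, 91}, ∂A = {89}.

Closed sets in (X, τ) are complements of opens:
  closed(X, τ) = {∅, {89}, {90}, {88, 89}, {89, 90}, {89, 91}, {88, 89, 90}, {88, 89, 91}, {89, 90, 91}, {88, 89, 90, 91}}.
int(A) = ⋃ {U ∈ τ : U ⊆ A}. Opens contained in A: ∅, {88}, {90}, {91}, {88, 90}, {88, 91}, {90, 91}, {88, 90, 91}.
Taking the union of these: int(A) = {88, 90, 91}.
cl(A) = ⋂ {C closed : A ⊆ C}. Closed sets containing A: {88, 89, 90, 91}.
Intersecting these: cl(A) = {88, 89, 90, 91}.
∂A = cl(A) ∖ int(A) = {88, 89, 90, 91} ∖ {88, 90, 91} = {89}.


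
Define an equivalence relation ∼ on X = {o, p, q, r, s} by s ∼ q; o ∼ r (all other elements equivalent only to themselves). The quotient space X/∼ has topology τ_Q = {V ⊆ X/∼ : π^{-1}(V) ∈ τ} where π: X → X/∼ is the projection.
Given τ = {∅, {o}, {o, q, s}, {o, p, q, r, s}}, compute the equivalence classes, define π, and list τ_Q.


X/∼ = {[o=r], [p], [q=s]}; |τ_Q| = 2.

Equivalence classes: [o=r], [p], [q=s].
Quotient map π: X → X/∼ sends o ↦ [o=r], p ↦ [p], q ↦ [q=s], r ↦ [o=r], s ↦ [q=s].
For each subset V ⊆ X/∼, compute π^{-1}(V) ⊆ X and check whether π^{-1}(V) ∈ τ. V is open in τ_Q iff π^{-1}(V) ∈ τ.
  V = {}: π^{-1}(V) = ∅ ∈ τ ✓.
  V = {[o=r]}: π^{-1}(V) = {o, r} ∉ τ ✗.
  V = {[p]}: π^{-1}(V) = {p} ∉ τ ✗.
  V = {[o=r], [p]}: π^{-1}(V) = {o, p, r} ∉ τ ✗.
  V = {[q=s]}: π^{-1}(V) = {q, s} ∉ τ ✗.
  V = {[o=r], [q=s]}: π^{-1}(V) = {o, q, r, s} ∉ τ ✗.
  V = {[p], [q=s]}: π^{-1}(V) = {p, q, s} ∉ τ ✗.
  V = {[o=r], [p], [q=s]}: π^{-1}(V) = {o, p, q, r, s} ∈ τ ✓.
Open sets in the quotient: τ_Q = {{}, {[o=r], [p], [q=s]}} (2 elements).


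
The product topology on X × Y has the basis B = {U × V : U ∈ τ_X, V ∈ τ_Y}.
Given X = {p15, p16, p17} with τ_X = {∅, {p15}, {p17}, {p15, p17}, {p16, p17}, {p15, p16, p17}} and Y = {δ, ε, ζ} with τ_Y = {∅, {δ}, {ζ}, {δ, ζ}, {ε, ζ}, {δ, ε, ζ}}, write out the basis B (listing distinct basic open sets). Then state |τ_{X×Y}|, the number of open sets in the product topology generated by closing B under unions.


Basis B = {∅ × ∅, {p15} × {δ}, {p15} × {ζ}, {p17} × {δ}, {p17} × {ζ}, {p15} × {δ, ζ}, {p15, p17} × {δ}, {p15} × {ε, ζ}, {p15, p17} × {ζ}, {p16, p17} × {δ}, {p16, p17} × {ζ}, {p17} × {δ, ζ}, {p17} × {ε, ζ}, {p15} × {δ, ε, ζ}, {p15, p16, p17} × {δ}, {p15, p16, p17} × {ζ}, {p17} × {δ, ε, ζ}, {p15, p17} × {δ, ζ}, {p15, p17} × {ε, ζ}, {p16, p17} × {δ, ζ}, {p16, p17} × {ε, ζ}, {p15, p17} × {δ, ε, ζ}, {p15, p16, p17} × {δ, ζ}, {p15, p16, p17} × {ε, ζ}, {p16, p17} × {δ, ε, ζ}, {p15, p16, p17} × {δ, ε, ζ}}; |τ_{X×Y}| = 108.

Enumerate products U × V with U ∈ τ_X, V ∈ τ_Y (deduplicated):
  ∅ × ∅ = {} (∅)
  {p15} × {δ} = {(p15,δ)}
  {p15} × {ζ} = {(p15,ζ)}
  {p17} × {δ} = {(p17,δ)}
  {p17} × {ζ} = {(p17,ζ)}
  {p15} × {δ, ζ} = {(p15,δ), (p15,ζ)}
  {p15, p17} × {δ} = {(p15,δ), (p17,δ)}
  {p15} × {ε, ζ} = {(p15,ε), (p15,ζ)}
  {p15, p17} × {ζ} = {(p15,ζ), (p17,ζ)}
  {p16, p17} × {δ} = {(p16,δ), (p17,δ)}
  {p16, p17} × {ζ} = {(p16,ζ), (p17,ζ)}
  {p17} × {δ, ζ} = {(p17,δ), (p17,ζ)}
  {p17} × {ε, ζ} = {(p17,ε), (p17,ζ)}
  {p15} × {δ, ε, ζ} = {(p15,δ), (p15,ε), (p15,ζ)}
  {p15, p16, p17} × {δ} = {(p15,δ), (p16,δ), (p17,δ)}
  {p15, p16, p17} × {ζ} = {(p15,ζ), (p16,ζ), (p17,ζ)}
  {p17} × {δ, ε, ζ} = {(p17,δ), (p17,ε), (p17,ζ)}
  {p15, p17} × {δ, ζ} = {(p15,δ), (p15,ζ), (p17,δ), (p17,ζ)}
  {p15, p17} × {ε, ζ} = {(p15,ε), (p15,ζ), (p17,ε), (p17,ζ)}
  {p16, p17} × {δ, ζ} = {(p16,δ), (p16,ζ), (p17,δ), (p17,ζ)}
  {p16, p17} × {ε, ζ} = {(p16,ε), (p16,ζ), (p17,ε), (p17,ζ)}
  {p15, p17} × {δ, ε, ζ} = {(p15,δ), (p15,ε), (p15,ζ), (p17,δ), (p17,ε), (p17,ζ)}
  {p15, p16, p17} × {δ, ζ} = {(p15,δ), (p15,ζ), (p16,δ), (p16,ζ), (p17,δ), (p17,ζ)}
  {p15, p16, p17} × {ε, ζ} = {(p15,ε), (p15,ζ), (p16,ε), (p16,ζ), (p17,ε), (p17,ζ)}
  {p16, p17} × {δ, ε, ζ} = {(p16,δ), (p16,ε), (p16,ζ), (p17,δ), (p17,ε), (p17,ζ)}
  {p15, p16, p17} × {δ, ε, ζ} = {(p15,δ), (p15,ε), (p15,ζ), (p16,δ), (p16,ε), (p16,ζ), (p17,δ), (p17,ε), (p17,ζ)}
These 26 distinct sets form the basis B.
Close under arbitrary unions to get τ_{X×Y}; counting gives |τ_{X×Y}| = 108.


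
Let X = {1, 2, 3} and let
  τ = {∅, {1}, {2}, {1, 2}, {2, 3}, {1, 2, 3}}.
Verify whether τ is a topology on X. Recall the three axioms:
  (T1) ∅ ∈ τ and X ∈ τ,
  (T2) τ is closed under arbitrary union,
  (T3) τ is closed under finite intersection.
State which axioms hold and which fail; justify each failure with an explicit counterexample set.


τ IS a topology on X.

Axiom (T1): ∅ ∈ τ? Yes; X ∈ τ? Yes.
Axiom (T2/T3): check pairwise unions and intersections of members of τ.
All pairwise intersections and unions checked — each lies in τ. Therefore τ satisfies (T1), (T2), (T3): it IS a topology on X.


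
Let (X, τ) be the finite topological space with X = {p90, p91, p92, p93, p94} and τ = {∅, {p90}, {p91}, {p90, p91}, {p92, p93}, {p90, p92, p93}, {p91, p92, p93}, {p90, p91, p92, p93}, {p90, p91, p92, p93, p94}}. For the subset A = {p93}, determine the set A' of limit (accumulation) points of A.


A' = {p92, p94}

For each x ∈ X, list the open sets U ∈ τ with x ∈ U, then check whether U ∩ (A ∖ {x}) ≠ ∅ for every such U.
  x = p90: open {p90} ∋ x has {p90} ∩ (A ∖ {p90}) = ∅, so x is NOT a limit point.
  x = p91: open {p91} ∋ x has {p91} ∩ (A ∖ {p91}) = ∅, so x is NOT a limit point.
  x = p92: opens ∋ x are {p92, p93}, {p90, p92, p93}, {p91, p92, p93}, {p90, p91, p92, p93}, {p90, p91, p92, p93, p94}; each meets A ∖ {p92}, so x IS a limit point.
  x = p93: open {p92, p93} ∋ x has {p92, p93} ∩ (A ∖ {p93}) = ∅, so x is NOT a limit point.
  x = p94: opens ∋ x are {p90, p91, p92, p93, p94}; each meets A ∖ {p94}, so x IS a limit point.
Collecting: A' = {p92, p94}.


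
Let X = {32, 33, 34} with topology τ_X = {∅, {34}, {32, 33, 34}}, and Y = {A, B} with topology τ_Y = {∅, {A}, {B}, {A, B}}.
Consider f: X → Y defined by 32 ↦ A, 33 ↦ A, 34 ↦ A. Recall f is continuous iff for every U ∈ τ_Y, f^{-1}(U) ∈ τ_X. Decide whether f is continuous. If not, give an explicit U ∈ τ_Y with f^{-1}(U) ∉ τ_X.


f IS continuous.

Compute f^{-1}(U) for each U ∈ τ_Y:
  U = ∅: f^{-1}(U) = ∅ ∈ τ_X ✓.
  U = {A}: f^{-1}(U) = {32, 33, 34} ∈ τ_X ✓.
  U = {B}: f^{-1}(U) = ∅ ∈ τ_X ✓.
  U = {A, B}: f^{-1}(U) = {32, 33, 34} ∈ τ_X ✓.
Every preimage lies in τ_X, so f IS continuous.


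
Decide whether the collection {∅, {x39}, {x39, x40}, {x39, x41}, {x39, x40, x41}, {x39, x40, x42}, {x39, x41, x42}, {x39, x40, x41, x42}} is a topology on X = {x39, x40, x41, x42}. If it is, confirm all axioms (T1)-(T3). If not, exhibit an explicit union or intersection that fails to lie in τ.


τ is NOT a topology on X.

Axiom (T1): ∅ ∈ τ? Yes; X ∈ τ? Yes.
Axiom (T2/T3): check pairwise unions and intersections of members of τ.
Counterexample for (T3): {x39, x40, x42} ∩ {x39, x41, x42} = {x39, x42} ∉ τ. Therefore τ is NOT a topology.


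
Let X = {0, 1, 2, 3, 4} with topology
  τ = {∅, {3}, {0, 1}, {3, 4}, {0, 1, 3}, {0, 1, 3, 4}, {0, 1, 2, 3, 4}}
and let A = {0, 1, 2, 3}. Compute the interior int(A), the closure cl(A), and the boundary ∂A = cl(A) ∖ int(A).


int(A) = {0, 1, 3}, cl(A) = {0, 1, 2, 3, 4}, ∂A = {2, 4}.

Closed sets in (X, τ) are complements of opens:
  closed(X, τ) = {∅, {2}, {2, 4}, {0, 1, 2}, {2, 3, 4}, {0, 1, 2, 4}, {0, 1, 2, 3, 4}}.
int(A) = ⋃ {U ∈ τ : U ⊆ A}. Opens contained in A: ∅, {3}, {0, 1}, {0, 1, 3}.
Taking the union of these: int(A) = {0, 1, 3}.
cl(A) = ⋂ {C closed : A ⊆ C}. Closed sets containing A: {0, 1, 2, 3, 4}.
Intersecting these: cl(A) = {0, 1, 2, 3, 4}.
∂A = cl(A) ∖ int(A) = {0, 1, 2, 3, 4} ∖ {0, 1, 3} = {2, 4}.


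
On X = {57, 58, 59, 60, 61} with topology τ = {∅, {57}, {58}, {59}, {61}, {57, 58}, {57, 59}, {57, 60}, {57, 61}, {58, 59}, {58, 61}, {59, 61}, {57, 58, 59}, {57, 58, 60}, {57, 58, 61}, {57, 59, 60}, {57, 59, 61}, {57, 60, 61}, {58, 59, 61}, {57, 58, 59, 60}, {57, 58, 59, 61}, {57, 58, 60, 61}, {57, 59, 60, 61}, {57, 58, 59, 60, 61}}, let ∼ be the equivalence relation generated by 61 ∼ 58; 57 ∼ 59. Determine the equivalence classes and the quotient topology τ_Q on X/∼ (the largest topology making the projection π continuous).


X/∼ = {[57=59], [58=61], [60]}; |τ_Q| = 6.

Equivalence classes: [57=59], [58=61], [60].
Quotient map π: X → X/∼ sends 57 ↦ [57=59], 58 ↦ [58=61], 59 ↦ [57=59], 60 ↦ [60], 61 ↦ [58=61].
For each subset V ⊆ X/∼, compute π^{-1}(V) ⊆ X and check whether π^{-1}(V) ∈ τ. V is open in τ_Q iff π^{-1}(V) ∈ τ.
  V = {}: π^{-1}(V) = ∅ ∈ τ ✓.
  V = {[57=59]}: π^{-1}(V) = {57, 59} ∈ τ ✓.
  V = {[58=61]}: π^{-1}(V) = {58, 61} ∈ τ ✓.
  V = {[57=59], [58=61]}: π^{-1}(V) = {57, 58, 59, 61} ∈ τ ✓.
  V = {[60]}: π^{-1}(V) = {60} ∉ τ ✗.
  V = {[57=59], [60]}: π^{-1}(V) = {57, 59, 60} ∈ τ ✓.
  V = {[58=61], [60]}: π^{-1}(V) = {58, 60, 61} ∉ τ ✗.
  V = {[57=59], [58=61], [60]}: π^{-1}(V) = {57, 58, 59, 60, 61} ∈ τ ✓.
Open sets in the quotient: τ_Q = {{}, {[57=59]}, {[58=61]}, {[57=59], [58=61]}, {[57=59], [60]}, {[57=59], [58=61], [60]}} (6 elements).


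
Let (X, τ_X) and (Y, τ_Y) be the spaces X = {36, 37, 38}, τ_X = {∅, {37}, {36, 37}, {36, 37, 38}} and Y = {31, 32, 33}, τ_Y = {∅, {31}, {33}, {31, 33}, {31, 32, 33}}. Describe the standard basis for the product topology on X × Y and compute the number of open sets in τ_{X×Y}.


Basis B = {∅ × ∅, {37} × {31}, {37} × {33}, {36, 37} × {31}, {36, 37} × {33}, {37} × {31, 33}, {36, 37, 38} × {31}, {36, 37, 38} × {33}, {37} × {31, 32, 33}, {36, 37} × {31, 33}, {36, 37} × {31, 32, 33}, {36, 37, 38} × {31, 33}, {36, 37, 38} × {31, 32, 33}}; |τ_{X×Y}| = 30.

Enumerate products U × V with U ∈ τ_X, V ∈ τ_Y (deduplicated):
  ∅ × ∅ = {} (∅)
  {37} × {31} = {(37,31)}
  {37} × {33} = {(37,33)}
  {36, 37} × {31} = {(36,31), (37,31)}
  {36, 37} × {33} = {(36,33), (37,33)}
  {37} × {31, 33} = {(37,31), (37,33)}
  {36, 37, 38} × {31} = {(36,31), (37,31), (38,31)}
  {36, 37, 38} × {33} = {(36,33), (37,33), (38,33)}
  {37} × {31, 32, 33} = {(37,31), (37,32), (37,33)}
  {36, 37} × {31, 33} = {(36,31), (36,33), (37,31), (37,33)}
  {36, 37} × {31, 32, 33} = {(36,31), (36,32), (36,33), (37,31), (37,32), (37,33)}
  {36, 37, 38} × {31, 33} = {(36,31), (36,33), (37,31), (37,33), (38,31), (38,33)}
  {36, 37, 38} × {31, 32, 33} = {(36,31), (36,32), (36,33), (37,31), (37,32), (37,33), (38,31), (38,32), (38,33)}
These 13 distinct sets form the basis B.
Close under arbitrary unions to get τ_{X×Y}; counting gives |τ_{X×Y}| = 30.


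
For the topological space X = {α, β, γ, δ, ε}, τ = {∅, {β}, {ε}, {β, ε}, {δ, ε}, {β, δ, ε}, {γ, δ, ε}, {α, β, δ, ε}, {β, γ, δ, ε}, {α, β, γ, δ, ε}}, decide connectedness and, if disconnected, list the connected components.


(X, τ) is connected.

Find clopen sets (U ∈ τ with X ∖ U ∈ τ):
  U = ∅, X ∖ U = {α, β, γ, δ, ε} — both open, so U is clopen.
  U = {α, β, γ, δ, ε}, X ∖ U = ∅ — both open, so U is clopen.
Only trivial clopens (∅ and X) exist, so (X, τ) is connected.
Compute connected components by grouping points that agree on all clopens:
  component: {α, β, γ, δ, ε}


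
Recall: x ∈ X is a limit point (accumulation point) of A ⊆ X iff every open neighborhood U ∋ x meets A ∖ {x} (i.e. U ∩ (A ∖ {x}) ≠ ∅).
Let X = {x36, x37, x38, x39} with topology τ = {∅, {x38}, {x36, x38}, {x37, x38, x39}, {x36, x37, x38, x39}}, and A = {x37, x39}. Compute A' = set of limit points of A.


A' = {x37, x39}

For each x ∈ X, list the open sets U ∈ τ with x ∈ U, then check whether U ∩ (A ∖ {x}) ≠ ∅ for every such U.
  x = x36: open {x36, x38} ∋ x has {x36, x38} ∩ (A ∖ {x36}) = ∅, so x is NOT a limit point.
  x = x37: opens ∋ x are {x37, x38, x39}, {x36, x37, x38, x39}; each meets A ∖ {x37}, so x IS a limit point.
  x = x38: open {x38} ∋ x has {x38} ∩ (A ∖ {x38}) = ∅, so x is NOT a limit point.
  x = x39: opens ∋ x are {x37, x38, x39}, {x36, x37, x38, x39}; each meets A ∖ {x39}, so x IS a limit point.
Collecting: A' = {x37, x39}.


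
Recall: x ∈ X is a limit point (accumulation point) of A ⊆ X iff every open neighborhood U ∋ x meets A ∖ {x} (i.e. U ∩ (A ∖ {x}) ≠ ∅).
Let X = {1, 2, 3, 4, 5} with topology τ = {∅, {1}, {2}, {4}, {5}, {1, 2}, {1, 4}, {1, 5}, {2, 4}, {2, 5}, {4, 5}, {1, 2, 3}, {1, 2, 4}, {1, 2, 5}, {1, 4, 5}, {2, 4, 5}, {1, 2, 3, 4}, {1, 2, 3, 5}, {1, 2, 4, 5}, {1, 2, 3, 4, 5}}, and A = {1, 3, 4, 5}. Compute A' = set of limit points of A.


A' = {3}

For each x ∈ X, list the open sets U ∈ τ with x ∈ U, then check whether U ∩ (A ∖ {x}) ≠ ∅ for every such U.
  x = 1: open {1} ∋ x has {1} ∩ (A ∖ {1}) = ∅, so x is NOT a limit point.
  x = 2: open {2} ∋ x has {2} ∩ (A ∖ {2}) = ∅, so x is NOT a limit point.
  x = 3: opens ∋ x are {1, 2, 3}, {1, 2, 3, 4}, {1, 2, 3, 5}, {1, 2, 3, 4, 5}; each meets A ∖ {3}, so x IS a limit point.
  x = 4: open {4} ∋ x has {4} ∩ (A ∖ {4}) = ∅, so x is NOT a limit point.
  x = 5: open {5} ∋ x has {5} ∩ (A ∖ {5}) = ∅, so x is NOT a limit point.
Collecting: A' = {3}.


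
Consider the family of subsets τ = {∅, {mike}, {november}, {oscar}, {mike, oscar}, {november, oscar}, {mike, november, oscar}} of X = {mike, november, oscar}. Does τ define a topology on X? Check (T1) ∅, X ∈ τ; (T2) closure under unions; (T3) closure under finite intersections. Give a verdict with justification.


τ is NOT a topology on X.

Axiom (T1): ∅ ∈ τ? Yes; X ∈ τ? Yes.
Axiom (T2/T3): check pairwise unions and intersections of members of τ.
Counterexample for (T2): {mike} ∪ {november} = {mike, november} ∉ τ. Therefore τ is NOT a topology.


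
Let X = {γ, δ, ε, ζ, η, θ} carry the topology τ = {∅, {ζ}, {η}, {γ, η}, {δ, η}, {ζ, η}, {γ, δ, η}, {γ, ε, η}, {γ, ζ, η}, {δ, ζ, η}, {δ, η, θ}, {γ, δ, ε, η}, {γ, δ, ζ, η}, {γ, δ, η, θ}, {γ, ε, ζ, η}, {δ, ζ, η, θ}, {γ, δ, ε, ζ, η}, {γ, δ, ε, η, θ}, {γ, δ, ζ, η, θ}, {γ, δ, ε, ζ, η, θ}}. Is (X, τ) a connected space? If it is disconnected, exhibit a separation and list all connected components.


(X, τ) is disconnected; components = [{ζ}, {γ, δ, ε, η, θ}].

Find clopen sets (U ∈ τ with X ∖ U ∈ τ):
  U = ∅, X ∖ U = {γ, δ, ε, ζ, η, θ} — both open, so U is clopen.
  U = {ζ}, X ∖ U = {γ, δ, ε, η, θ} — both open, so U is clopen.
  U = {γ, δ, ε, η, θ}, X ∖ U = {ζ} — both open, so U is clopen.
  U = {γ, δ, ε, ζ, η, θ}, X ∖ U = ∅ — both open, so U is clopen.
Nontrivial clopen(s) exist: e.g. {γ, δ, ε, η, θ}. So (X, τ) is disconnected.
Compute connected components by grouping points that agree on all clopens:
  component: {ζ}
  component: {γ, δ, ε, η, θ}


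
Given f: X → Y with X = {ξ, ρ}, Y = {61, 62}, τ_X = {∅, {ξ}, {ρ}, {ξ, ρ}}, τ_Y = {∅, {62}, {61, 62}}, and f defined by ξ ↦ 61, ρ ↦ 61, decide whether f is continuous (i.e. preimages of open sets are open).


f IS continuous.

Compute f^{-1}(U) for each U ∈ τ_Y:
  U = ∅: f^{-1}(U) = ∅ ∈ τ_X ✓.
  U = {62}: f^{-1}(U) = ∅ ∈ τ_X ✓.
  U = {61, 62}: f^{-1}(U) = {ξ, ρ} ∈ τ_X ✓.
Every preimage lies in τ_X, so f IS continuous.


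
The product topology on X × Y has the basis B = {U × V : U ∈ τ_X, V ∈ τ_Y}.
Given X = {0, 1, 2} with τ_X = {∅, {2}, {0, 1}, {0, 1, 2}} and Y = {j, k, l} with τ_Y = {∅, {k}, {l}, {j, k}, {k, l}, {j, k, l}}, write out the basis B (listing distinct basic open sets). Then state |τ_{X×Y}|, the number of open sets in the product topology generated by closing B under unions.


Basis B = {∅ × ∅, {2} × {k}, {2} × {l}, {0, 1} × {k}, {0, 1} × {l}, {2} × {j, k}, {2} × {k, l}, {0, 1, 2} × {k}, {0, 1, 2} × {l}, {2} × {j, k, l}, {0, 1} × {j, k}, {0, 1} × {k, l}, {0, 1} × {j, k, l}, {0, 1, 2} × {j, k}, {0, 1, 2} × {k, l}, {0, 1, 2} × {j, k, l}}; |τ_{X×Y}| = 36.

Enumerate products U × V with U ∈ τ_X, V ∈ τ_Y (deduplicated):
  ∅ × ∅ = {} (∅)
  {2} × {k} = {(2,k)}
  {2} × {l} = {(2,l)}
  {0, 1} × {k} = {(0,k), (1,k)}
  {0, 1} × {l} = {(0,l), (1,l)}
  {2} × {j, k} = {(2,j), (2,k)}
  {2} × {k, l} = {(2,k), (2,l)}
  {0, 1, 2} × {k} = {(0,k), (1,k), (2,k)}
  {0, 1, 2} × {l} = {(0,l), (1,l), (2,l)}
  {2} × {j, k, l} = {(2,j), (2,k), (2,l)}
  {0, 1} × {j, k} = {(0,j), (0,k), (1,j), (1,k)}
  {0, 1} × {k, l} = {(0,k), (0,l), (1,k), (1,l)}
  {0, 1} × {j, k, l} = {(0,j), (0,k), (0,l), (1,j), (1,k), (1,l)}
  {0, 1, 2} × {j, k} = {(0,j), (0,k), (1,j), (1,k), (2,j), (2,k)}
  {0, 1, 2} × {k, l} = {(0,k), (0,l), (1,k), (1,l), (2,k), (2,l)}
  {0, 1, 2} × {j, k, l} = {(0,j), (0,k), (0,l), (1,j), (1,k), (1,l), (2,j), (2,k), (2,l)}
These 16 distinct sets form the basis B.
Close under arbitrary unions to get τ_{X×Y}; counting gives |τ_{X×Y}| = 36.


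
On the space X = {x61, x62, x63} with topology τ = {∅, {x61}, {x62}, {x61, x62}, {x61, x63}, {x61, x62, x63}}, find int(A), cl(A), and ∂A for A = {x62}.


int(A) = {x62}, cl(A) = {x62}, ∂A = ∅.

Closed sets in (X, τ) are complements of opens:
  closed(X, τ) = {∅, {x62}, {x63}, {x61, x63}, {x62, x63}, {x61, x62, x63}}.
int(A) = ⋃ {U ∈ τ : U ⊆ A}. Opens contained in A: ∅, {x62}.
Taking the union of these: int(A) = {x62}.
cl(A) = ⋂ {C closed : A ⊆ C}. Closed sets containing A: {x62}, {x62, x63}, {x61, x62, x63}.
Intersecting these: cl(A) = {x62}.
∂A = cl(A) ∖ int(A) = {x62} ∖ {x62} = ∅.


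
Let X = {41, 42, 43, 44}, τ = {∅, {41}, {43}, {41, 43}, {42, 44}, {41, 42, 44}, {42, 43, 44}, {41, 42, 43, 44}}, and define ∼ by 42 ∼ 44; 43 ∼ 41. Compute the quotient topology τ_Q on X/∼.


X/∼ = {[41=43], [42=44]}; |τ_Q| = 4.

Equivalence classes: [41=43], [42=44].
Quotient map π: X → X/∼ sends 41 ↦ [41=43], 42 ↦ [42=44], 43 ↦ [41=43], 44 ↦ [42=44].
For each subset V ⊆ X/∼, compute π^{-1}(V) ⊆ X and check whether π^{-1}(V) ∈ τ. V is open in τ_Q iff π^{-1}(V) ∈ τ.
  V = {}: π^{-1}(V) = ∅ ∈ τ ✓.
  V = {[41=43]}: π^{-1}(V) = {41, 43} ∈ τ ✓.
  V = {[42=44]}: π^{-1}(V) = {42, 44} ∈ τ ✓.
  V = {[41=43], [42=44]}: π^{-1}(V) = {41, 42, 43, 44} ∈ τ ✓.
Open sets in the quotient: τ_Q = {{}, {[41=43]}, {[42=44]}, {[41=43], [42=44]}} (4 elements).


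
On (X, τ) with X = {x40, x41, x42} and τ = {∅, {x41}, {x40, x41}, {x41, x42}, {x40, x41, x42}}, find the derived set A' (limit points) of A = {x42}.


A' = ∅

For each x ∈ X, list the open sets U ∈ τ with x ∈ U, then check whether U ∩ (A ∖ {x}) ≠ ∅ for every such U.
  x = x40: open {x40, x41} ∋ x has {x40, x41} ∩ (A ∖ {x40}) = ∅, so x is NOT a limit point.
  x = x41: open {x41} ∋ x has {x41} ∩ (A ∖ {x41}) = ∅, so x is NOT a limit point.
  x = x42: open {x41, x42} ∋ x has {x41, x42} ∩ (A ∖ {x42}) = ∅, so x is NOT a limit point.
Collecting: A' = ∅.


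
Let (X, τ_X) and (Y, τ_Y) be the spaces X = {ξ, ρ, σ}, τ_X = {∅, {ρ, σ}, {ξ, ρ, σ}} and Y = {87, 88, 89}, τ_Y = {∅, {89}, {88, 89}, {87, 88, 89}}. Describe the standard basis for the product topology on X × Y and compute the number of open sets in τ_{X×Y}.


Basis B = {∅ × ∅, {ρ, σ} × {89}, {ξ, ρ, σ} × {89}, {ρ, σ} × {88, 89}, {ξ, ρ, σ} × {88, 89}, {ρ, σ} × {87, 88, 89}, {ξ, ρ, σ} × {87, 88, 89}}; |τ_{X×Y}| = 10.

Enumerate products U × V with U ∈ τ_X, V ∈ τ_Y (deduplicated):
  ∅ × ∅ = {} (∅)
  {ρ, σ} × {89} = {(ρ,89), (σ,89)}
  {ξ, ρ, σ} × {89} = {(ξ,89), (ρ,89), (σ,89)}
  {ρ, σ} × {88, 89} = {(ρ,88), (ρ,89), (σ,88), (σ,89)}
  {ξ, ρ, σ} × {88, 89} = {(ξ,88), (ξ,89), (ρ,88), (ρ,89), (σ,88), (σ,89)}
  {ρ, σ} × {87, 88, 89} = {(ρ,87), (ρ,88), (ρ,89), (σ,87), (σ,88), (σ,89)}
  {ξ, ρ, σ} × {87, 88, 89} = {(ξ,87), (ξ,88), (ξ,89), (ρ,87), (ρ,88), (ρ,89), (σ,87), (σ,88), (σ,89)}
These 7 distinct sets form the basis B.
Close under arbitrary unions to get τ_{X×Y}; counting gives |τ_{X×Y}| = 10.


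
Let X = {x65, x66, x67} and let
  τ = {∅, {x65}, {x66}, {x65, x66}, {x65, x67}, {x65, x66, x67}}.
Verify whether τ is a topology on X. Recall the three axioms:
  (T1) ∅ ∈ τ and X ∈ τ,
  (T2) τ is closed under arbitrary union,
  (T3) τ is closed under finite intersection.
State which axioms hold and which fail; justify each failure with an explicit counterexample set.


τ IS a topology on X.

Axiom (T1): ∅ ∈ τ? Yes; X ∈ τ? Yes.
Axiom (T2/T3): check pairwise unions and intersections of members of τ.
All pairwise intersections and unions checked — each lies in τ. Therefore τ satisfies (T1), (T2), (T3): it IS a topology on X.


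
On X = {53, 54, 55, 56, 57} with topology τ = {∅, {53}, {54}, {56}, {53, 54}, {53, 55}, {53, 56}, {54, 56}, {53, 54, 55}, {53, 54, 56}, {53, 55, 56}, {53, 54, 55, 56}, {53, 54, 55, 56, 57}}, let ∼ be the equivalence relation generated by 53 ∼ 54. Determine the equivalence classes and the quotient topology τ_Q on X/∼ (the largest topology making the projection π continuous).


X/∼ = {[53=54], [55], [56], [57]}; |τ_Q| = 7.

Equivalence classes: [53=54], [55], [56], [57].
Quotient map π: X → X/∼ sends 53 ↦ [53=54], 54 ↦ [53=54], 55 ↦ [55], 56 ↦ [56], 57 ↦ [57].
For each subset V ⊆ X/∼, compute π^{-1}(V) ⊆ X and check whether π^{-1}(V) ∈ τ. V is open in τ_Q iff π^{-1}(V) ∈ τ.
  V = {}: π^{-1}(V) = ∅ ∈ τ ✓.
  V = {[53=54]}: π^{-1}(V) = {53, 54} ∈ τ ✓.
  V = {[55]}: π^{-1}(V) = {55} ∉ τ ✗.
  V = {[53=54], [55]}: π^{-1}(V) = {53, 54, 55} ∈ τ ✓.
  V = {[56]}: π^{-1}(V) = {56} ∈ τ ✓.
  V = {[53=54], [56]}: π^{-1}(V) = {53, 54, 56} ∈ τ ✓.
  V = {[55], [56]}: π^{-1}(V) = {55, 56} ∉ τ ✗.
  V = {[53=54], [55], [56]}: π^{-1}(V) = {53, 54, 55, 56} ∈ τ ✓.
  V = {[57]}: π^{-1}(V) = {57} ∉ τ ✗.
  V = {[53=54], [57]}: π^{-1}(V) = {53, 54, 57} ∉ τ ✗.
  V = {[55], [57]}: π^{-1}(V) = {55, 57} ∉ τ ✗.
  V = {[53=54], [55], [57]}: π^{-1}(V) = {53, 54, 55, 57} ∉ τ ✗.
  V = {[56], [57]}: π^{-1}(V) = {56, 57} ∉ τ ✗.
  V = {[53=54], [56], [57]}: π^{-1}(V) = {53, 54, 56, 57} ∉ τ ✗.
  V = {[55], [56], [57]}: π^{-1}(V) = {55, 56, 57} ∉ τ ✗.
  V = {[53=54], [55], [56], [57]}: π^{-1}(V) = {53, 54, 55, 56, 57} ∈ τ ✓.
Open sets in the quotient: τ_Q = {{}, {[53=54]}, {[53=54], [55]}, {[56]}, {[53=54], [56]}, {[53=54], [55], [56]}, {[53=54], [55], [56], [57]}} (7 elements).


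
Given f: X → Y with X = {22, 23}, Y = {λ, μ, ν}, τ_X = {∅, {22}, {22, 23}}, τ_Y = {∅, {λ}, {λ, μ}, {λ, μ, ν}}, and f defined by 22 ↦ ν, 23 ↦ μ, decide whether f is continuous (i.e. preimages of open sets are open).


f is NOT continuous.

Compute f^{-1}(U) for each U ∈ τ_Y:
  U = ∅: f^{-1}(U) = ∅ ∈ τ_X ✓.
  U = {λ}: f^{-1}(U) = ∅ ∈ τ_X ✓.
  U = {λ, μ}: f^{-1}(U) = {23} ∉ τ_X ✗.
  U = {λ, μ, ν}: f^{-1}(U) = {22, 23} ∈ τ_X ✓.
Found U = {λ, μ} with f^{-1}(U) = {23} not in τ_X. Therefore f is NOT continuous.


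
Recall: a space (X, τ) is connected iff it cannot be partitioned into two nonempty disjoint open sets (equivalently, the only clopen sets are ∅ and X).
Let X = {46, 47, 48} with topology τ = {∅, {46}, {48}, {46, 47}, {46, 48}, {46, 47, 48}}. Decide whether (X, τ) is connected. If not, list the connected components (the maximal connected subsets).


(X, τ) is disconnected; components = [{48}, {46, 47}].

Find clopen sets (U ∈ τ with X ∖ U ∈ τ):
  U = ∅, X ∖ U = {46, 47, 48} — both open, so U is clopen.
  U = {48}, X ∖ U = {46, 47} — both open, so U is clopen.
  U = {46, 47}, X ∖ U = {48} — both open, so U is clopen.
  U = {46, 47, 48}, X ∖ U = ∅ — both open, so U is clopen.
Nontrivial clopen(s) exist: e.g. {48}. So (X, τ) is disconnected.
Compute connected components by grouping points that agree on all clopens:
  component: {48}
  component: {46, 47}


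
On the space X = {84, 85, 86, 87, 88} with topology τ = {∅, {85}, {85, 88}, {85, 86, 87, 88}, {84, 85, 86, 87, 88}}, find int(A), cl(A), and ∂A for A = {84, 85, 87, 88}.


int(A) = {85, 88}, cl(A) = {84, 85, 86, 87, 88}, ∂A = {84, 86, 87}.

Closed sets in (X, τ) are complements of opens:
  closed(X, τ) = {∅, {84}, {84, 86, 87}, {84, 86, 87, 88}, {84, 85, 86, 87, 88}}.
int(A) = ⋃ {U ∈ τ : U ⊆ A}. Opens contained in A: ∅, {85}, {85, 88}.
Taking the union of these: int(A) = {85, 88}.
cl(A) = ⋂ {C closed : A ⊆ C}. Closed sets containing A: {84, 85, 86, 87, 88}.
Intersecting these: cl(A) = {84, 85, 86, 87, 88}.
∂A = cl(A) ∖ int(A) = {84, 85, 86, 87, 88} ∖ {85, 88} = {84, 86, 87}.


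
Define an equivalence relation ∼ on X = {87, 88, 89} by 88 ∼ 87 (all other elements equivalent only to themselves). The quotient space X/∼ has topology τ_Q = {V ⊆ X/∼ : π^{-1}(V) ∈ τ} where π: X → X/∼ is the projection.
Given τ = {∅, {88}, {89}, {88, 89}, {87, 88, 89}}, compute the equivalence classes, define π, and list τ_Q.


X/∼ = {[87=88], [89]}; |τ_Q| = 3.

Equivalence classes: [87=88], [89].
Quotient map π: X → X/∼ sends 87 ↦ [87=88], 88 ↦ [87=88], 89 ↦ [89].
For each subset V ⊆ X/∼, compute π^{-1}(V) ⊆ X and check whether π^{-1}(V) ∈ τ. V is open in τ_Q iff π^{-1}(V) ∈ τ.
  V = {}: π^{-1}(V) = ∅ ∈ τ ✓.
  V = {[87=88]}: π^{-1}(V) = {87, 88} ∉ τ ✗.
  V = {[89]}: π^{-1}(V) = {89} ∈ τ ✓.
  V = {[87=88], [89]}: π^{-1}(V) = {87, 88, 89} ∈ τ ✓.
Open sets in the quotient: τ_Q = {{}, {[89]}, {[87=88], [89]}} (3 elements).


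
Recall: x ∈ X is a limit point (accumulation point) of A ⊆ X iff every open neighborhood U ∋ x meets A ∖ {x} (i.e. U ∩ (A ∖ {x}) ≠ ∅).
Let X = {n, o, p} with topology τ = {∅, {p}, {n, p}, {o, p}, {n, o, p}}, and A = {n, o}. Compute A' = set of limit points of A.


A' = ∅

For each x ∈ X, list the open sets U ∈ τ with x ∈ U, then check whether U ∩ (A ∖ {x}) ≠ ∅ for every such U.
  x = n: open {n, p} ∋ x has {n, p} ∩ (A ∖ {n}) = ∅, so x is NOT a limit point.
  x = o: open {o, p} ∋ x has {o, p} ∩ (A ∖ {o}) = ∅, so x is NOT a limit point.
  x = p: open {p} ∋ x has {p} ∩ (A ∖ {p}) = ∅, so x is NOT a limit point.
Collecting: A' = ∅.


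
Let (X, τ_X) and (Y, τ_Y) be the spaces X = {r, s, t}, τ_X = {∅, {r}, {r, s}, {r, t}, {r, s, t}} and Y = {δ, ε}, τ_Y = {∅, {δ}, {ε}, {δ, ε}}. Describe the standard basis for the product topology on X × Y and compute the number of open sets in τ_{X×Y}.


Basis B = {∅ × ∅, {r} × {δ}, {r} × {ε}, {r} × {δ, ε}, {r, s} × {δ}, {r, t} × {δ}, {r, s} × {ε}, {r, t} × {ε}, {r, s, t} × {δ}, {r, s, t} × {ε}, {r, s} × {δ, ε}, {r, t} × {δ, ε}, {r, s, t} × {δ, ε}}; |τ_{X×Y}| = 25.

Enumerate products U × V with U ∈ τ_X, V ∈ τ_Y (deduplicated):
  ∅ × ∅ = {} (∅)
  {r} × {δ} = {(r,δ)}
  {r} × {ε} = {(r,ε)}
  {r} × {δ, ε} = {(r,δ), (r,ε)}
  {r, s} × {δ} = {(r,δ), (s,δ)}
  {r, t} × {δ} = {(r,δ), (t,δ)}
  {r, s} × {ε} = {(r,ε), (s,ε)}
  {r, t} × {ε} = {(r,ε), (t,ε)}
  {r, s, t} × {δ} = {(r,δ), (s,δ), (t,δ)}
  {r, s, t} × {ε} = {(r,ε), (s,ε), (t,ε)}
  {r, s} × {δ, ε} = {(r,δ), (r,ε), (s,δ), (s,ε)}
  {r, t} × {δ, ε} = {(r,δ), (r,ε), (t,δ), (t,ε)}
  {r, s, t} × {δ, ε} = {(r,δ), (r,ε), (s,δ), (s,ε), (t,δ), (t,ε)}
These 13 distinct sets form the basis B.
Close under arbitrary unions to get τ_{X×Y}; counting gives |τ_{X×Y}| = 25.


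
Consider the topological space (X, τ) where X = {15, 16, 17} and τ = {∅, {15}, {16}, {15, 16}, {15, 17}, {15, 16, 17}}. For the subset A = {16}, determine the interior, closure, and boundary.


int(A) = {16}, cl(A) = {16}, ∂A = ∅.

Closed sets in (X, τ) are complements of opens:
  closed(X, τ) = {∅, {16}, {17}, {15, 17}, {16, 17}, {15, 16, 17}}.
int(A) = ⋃ {U ∈ τ : U ⊆ A}. Opens contained in A: ∅, {16}.
Taking the union of these: int(A) = {16}.
cl(A) = ⋂ {C closed : A ⊆ C}. Closed sets containing A: {16}, {16, 17}, {15, 16, 17}.
Intersecting these: cl(A) = {16}.
∂A = cl(A) ∖ int(A) = {16} ∖ {16} = ∅.


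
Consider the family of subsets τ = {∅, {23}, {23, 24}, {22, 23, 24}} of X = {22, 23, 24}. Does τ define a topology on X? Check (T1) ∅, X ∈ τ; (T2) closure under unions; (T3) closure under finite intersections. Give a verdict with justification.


τ IS a topology on X.

Axiom (T1): ∅ ∈ τ? Yes; X ∈ τ? Yes.
Axiom (T2/T3): check pairwise unions and intersections of members of τ.
All pairwise intersections and unions checked — each lies in τ. Therefore τ satisfies (T1), (T2), (T3): it IS a topology on X.


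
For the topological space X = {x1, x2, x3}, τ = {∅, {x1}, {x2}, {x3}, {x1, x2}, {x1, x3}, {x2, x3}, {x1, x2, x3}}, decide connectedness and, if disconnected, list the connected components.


(X, τ) is disconnected; components = [{x1}, {x2}, {x3}].

Find clopen sets (U ∈ τ with X ∖ U ∈ τ):
  U = ∅, X ∖ U = {x1, x2, x3} — both open, so U is clopen.
  U = {x1}, X ∖ U = {x2, x3} — both open, so U is clopen.
  U = {x2}, X ∖ U = {x1, x3} — both open, so U is clopen.
  U = {x3}, X ∖ U = {x1, x2} — both open, so U is clopen.
  U = {x1, x2}, X ∖ U = {x3} — both open, so U is clopen.
  U = {x1, x3}, X ∖ U = {x2} — both open, so U is clopen.
  U = {x2, x3}, X ∖ U = {x1} — both open, so U is clopen.
  U = {x1, x2, x3}, X ∖ U = ∅ — both open, so U is clopen.
Nontrivial clopen(s) exist: e.g. {x2, x3}. So (X, τ) is disconnected.
Compute connected components by grouping points that agree on all clopens:
  component: {x1}
  component: {x2}
  component: {x3}


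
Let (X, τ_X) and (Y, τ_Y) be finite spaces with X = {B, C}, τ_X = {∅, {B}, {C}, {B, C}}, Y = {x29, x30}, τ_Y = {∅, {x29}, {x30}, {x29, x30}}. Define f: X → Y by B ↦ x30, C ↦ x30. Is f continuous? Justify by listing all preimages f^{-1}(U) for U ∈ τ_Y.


f IS continuous.

Compute f^{-1}(U) for each U ∈ τ_Y:
  U = ∅: f^{-1}(U) = ∅ ∈ τ_X ✓.
  U = {x29}: f^{-1}(U) = ∅ ∈ τ_X ✓.
  U = {x30}: f^{-1}(U) = {B, C} ∈ τ_X ✓.
  U = {x29, x30}: f^{-1}(U) = {B, C} ∈ τ_X ✓.
Every preimage lies in τ_X, so f IS continuous.


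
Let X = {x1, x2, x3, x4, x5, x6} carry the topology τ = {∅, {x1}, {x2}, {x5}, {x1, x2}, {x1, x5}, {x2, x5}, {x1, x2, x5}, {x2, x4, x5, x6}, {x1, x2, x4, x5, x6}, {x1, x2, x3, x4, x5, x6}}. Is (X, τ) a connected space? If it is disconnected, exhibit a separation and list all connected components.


(X, τ) is connected.

Find clopen sets (U ∈ τ with X ∖ U ∈ τ):
  U = ∅, X ∖ U = {x1, x2, x3, x4, x5, x6} — both open, so U is clopen.
  U = {x1, x2, x3, x4, x5, x6}, X ∖ U = ∅ — both open, so U is clopen.
Only trivial clopens (∅ and X) exist, so (X, τ) is connected.
Compute connected components by grouping points that agree on all clopens:
  component: {x1, x2, x3, x4, x5, x6}


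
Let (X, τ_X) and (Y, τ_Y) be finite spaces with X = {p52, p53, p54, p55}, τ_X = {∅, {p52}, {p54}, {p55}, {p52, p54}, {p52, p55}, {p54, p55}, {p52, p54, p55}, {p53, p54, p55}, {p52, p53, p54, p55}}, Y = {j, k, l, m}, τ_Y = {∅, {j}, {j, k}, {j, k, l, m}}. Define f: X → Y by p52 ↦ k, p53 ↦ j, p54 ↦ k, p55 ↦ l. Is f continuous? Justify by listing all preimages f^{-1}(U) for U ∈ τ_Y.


f is NOT continuous.

Compute f^{-1}(U) for each U ∈ τ_Y:
  U = ∅: f^{-1}(U) = ∅ ∈ τ_X ✓.
  U = {j}: f^{-1}(U) = {p53} ∉ τ_X ✗.
  U = {j, k}: f^{-1}(U) = {p52, p53, p54} ∉ τ_X ✗.
  U = {j, k, l, m}: f^{-1}(U) = {p52, p53, p54, p55} ∈ τ_X ✓.
Found U = {j} with f^{-1}(U) = {p53} not in τ_X. Therefore f is NOT continuous.


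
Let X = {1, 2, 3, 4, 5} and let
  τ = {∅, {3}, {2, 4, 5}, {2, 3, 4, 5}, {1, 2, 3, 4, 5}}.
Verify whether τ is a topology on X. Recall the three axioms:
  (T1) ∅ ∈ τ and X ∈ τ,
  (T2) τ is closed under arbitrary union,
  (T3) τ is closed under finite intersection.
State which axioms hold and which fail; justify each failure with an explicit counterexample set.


τ IS a topology on X.

Axiom (T1): ∅ ∈ τ? Yes; X ∈ τ? Yes.
Axiom (T2/T3): check pairwise unions and intersections of members of τ.
All pairwise intersections and unions checked — each lies in τ. Therefore τ satisfies (T1), (T2), (T3): it IS a topology on X.


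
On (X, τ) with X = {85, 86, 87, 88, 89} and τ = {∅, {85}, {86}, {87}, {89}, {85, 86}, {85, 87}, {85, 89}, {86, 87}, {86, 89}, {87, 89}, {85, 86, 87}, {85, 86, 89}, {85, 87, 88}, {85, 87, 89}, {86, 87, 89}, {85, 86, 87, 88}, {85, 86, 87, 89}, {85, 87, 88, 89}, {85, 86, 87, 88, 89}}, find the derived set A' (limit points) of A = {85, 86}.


A' = {88}

For each x ∈ X, list the open sets U ∈ τ with x ∈ U, then check whether U ∩ (A ∖ {x}) ≠ ∅ for every such U.
  x = 85: open {85} ∋ x has {85} ∩ (A ∖ {85}) = ∅, so x is NOT a limit point.
  x = 86: open {86} ∋ x has {86} ∩ (A ∖ {86}) = ∅, so x is NOT a limit point.
  x = 87: open {87} ∋ x has {87} ∩ (A ∖ {87}) = ∅, so x is NOT a limit point.
  x = 88: opens ∋ x are {85, 87, 88}, {85, 86, 87, 88}, {85, 87, 88, 89}, {85, 86, 87, 88, 89}; each meets A ∖ {88}, so x IS a limit point.
  x = 89: open {89} ∋ x has {89} ∩ (A ∖ {89}) = ∅, so x is NOT a limit point.
Collecting: A' = {88}.
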